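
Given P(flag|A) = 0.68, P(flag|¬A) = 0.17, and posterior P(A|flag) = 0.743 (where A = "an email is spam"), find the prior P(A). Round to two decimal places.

P(A) = 0.42

Bayes' rule in odds form gives O(A|E) = O(A)·[P(E|A)/P(E|¬A)], hence O(A) = O(A|E)/LR.
Posterior odds = 0.743/(1−0.743) = 2.8911. LR = 0.68/0.17 = 4.0000.
Prior odds = 2.8911/4.0000 = 0.7228, so P(A) = 0.7228/(1+0.7228) ≈ 0.42.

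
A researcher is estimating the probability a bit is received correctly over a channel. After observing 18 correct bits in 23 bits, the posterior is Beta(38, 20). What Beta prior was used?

Beta(20, 15)

Under Beta–binomial conjugacy the posterior parameters are (a+s, b+f).
Subtract the data counts: 38−18=20, 20−5=15.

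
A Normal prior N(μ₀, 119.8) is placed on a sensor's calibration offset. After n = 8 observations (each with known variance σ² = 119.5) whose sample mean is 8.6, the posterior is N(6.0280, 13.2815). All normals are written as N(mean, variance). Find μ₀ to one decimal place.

μ₀ = -14.6

With known observation variance, the Normal–Normal posterior has precision τ_n = τ₀ + n/σ² and mean μ_n = (τ₀μ₀ + (n/σ²)x̄)/τ_n.
Here τ₀ = 1/119.8 = 0.008347 and τ_data = 8/119.5 = 0.066946, so τ_n = 0.075293.
Rearranging for μ₀: μ₀ = (μ_n·τ_n − τ_data·x̄)/τ₀ = (6.0280·0.075293 − 0.066946·8.6) / 0.008347 = -0.121869/0.008347 ≈ -14.6.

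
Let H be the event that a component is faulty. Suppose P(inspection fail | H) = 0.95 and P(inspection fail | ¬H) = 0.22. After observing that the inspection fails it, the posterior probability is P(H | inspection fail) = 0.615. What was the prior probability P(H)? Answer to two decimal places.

In odds form, posterior odds = prior odds × likelihood ratio, so prior odds = posterior odds ÷ LR.
Posterior odds = 0.615/(1−0.615) = 1.5974. LR = 0.95/0.22 = 4.3182.
Prior odds = 1.5974/4.3182 = 0.3699, so P(H) = 0.3699/(1+0.3699) ≈ 0.27.

P(H) = 0.27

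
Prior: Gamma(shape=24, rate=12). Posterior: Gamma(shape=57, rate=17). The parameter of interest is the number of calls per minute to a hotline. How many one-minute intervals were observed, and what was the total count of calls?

n = 5 one-minute intervals with total 33 calls

A Gamma(α, β) prior (rate parametrization) on a Poisson rate with n observations summing to S gives posterior Gamma(α+S, β+n).
Matching: Σxᵢ = 57 − 24 = 33 and n = 17 − 12 = 5.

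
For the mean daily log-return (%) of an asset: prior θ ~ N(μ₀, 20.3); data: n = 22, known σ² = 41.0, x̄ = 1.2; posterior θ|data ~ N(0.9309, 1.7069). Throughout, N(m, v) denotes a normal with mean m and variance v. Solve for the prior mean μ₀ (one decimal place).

The posterior mean is a precision-weighted average: μ_n = (τ₀μ₀ + τ_data·x̄)/(τ₀+τ_data), with τ₀=1/σ₀² and τ_data=n/σ².
Here τ₀ = 1/20.3 = 0.049261 and τ_data = 22/41.0 = 0.536585, so τ_n = 0.585846.
Rearranging for μ₀: μ₀ = (μ_n·τ_n − τ_data·x̄)/τ₀ = (0.9309·0.585846 − 0.536585·1.2) / 0.049261 = -0.098538/0.049261 ≈ -2.0.

μ₀ = -2.0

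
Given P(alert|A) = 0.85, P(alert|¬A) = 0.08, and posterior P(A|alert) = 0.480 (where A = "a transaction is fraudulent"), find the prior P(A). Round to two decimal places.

P(A) = 0.08

In odds form, posterior odds = prior odds × likelihood ratio, so prior odds = posterior odds ÷ LR.
Posterior odds = 0.480/(1−0.480) = 0.9231. LR = 0.85/0.08 = 10.6250.
Prior odds = 0.9231/10.6250 = 0.0869, so P(A) = 0.0869/(1+0.0869) ≈ 0.08.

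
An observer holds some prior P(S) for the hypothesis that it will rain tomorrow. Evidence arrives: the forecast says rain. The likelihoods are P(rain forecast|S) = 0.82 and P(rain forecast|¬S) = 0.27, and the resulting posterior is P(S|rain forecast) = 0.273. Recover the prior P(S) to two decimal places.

P(S) = 0.11

Bayes' rule in odds form gives O(S|E) = O(S)·[P(E|S)/P(E|¬S)], hence O(S) = O(S|E)/LR.
Posterior odds = 0.273/(1−0.273) = 0.3755. LR = 0.82/0.27 = 3.0370.
Prior odds = 0.3755/3.0370 = 0.1236, so P(S) = 0.1236/(1+0.1236) ≈ 0.11.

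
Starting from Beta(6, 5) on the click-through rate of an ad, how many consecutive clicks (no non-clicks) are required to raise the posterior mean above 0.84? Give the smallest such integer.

k = 21

After k clicks and 0 non-clicks the posterior is Beta(6+k, 5), with mean (6+k)/(6+5+k).
Set (6+k)/(11+k) > 0.84 and solve: k > (0.84·11 − 6)/(1 − 0.84) = 20.250.
The smallest integer exceeding 20.250 is 21, and checking k=21: (27)/(32) = 0.8438 > 0.84.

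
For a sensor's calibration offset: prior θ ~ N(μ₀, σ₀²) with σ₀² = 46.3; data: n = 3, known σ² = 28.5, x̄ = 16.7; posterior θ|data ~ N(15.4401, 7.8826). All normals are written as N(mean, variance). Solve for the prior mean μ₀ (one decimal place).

μ₀ = 9.3

The posterior mean is a precision-weighted average: μ_n = (τ₀μ₀ + τ_data·x̄)/(τ₀+τ_data), with τ₀=1/σ₀² and τ_data=n/σ².
Here τ₀ = 1/46.3 = 0.021598 and τ_data = 3/28.5 = 0.105263, so τ_n = 0.126861.
Rearranging for μ₀: μ₀ = (μ_n·τ_n − τ_data·x̄)/τ₀ = (15.4401·0.126861 − 0.105263·16.7) / 0.021598 = 0.200854/0.021598 ≈ 9.3.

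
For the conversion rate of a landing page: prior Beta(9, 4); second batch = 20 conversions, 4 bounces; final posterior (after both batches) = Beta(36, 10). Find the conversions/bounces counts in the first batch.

7 conversions and 2 bounces

Because Beta–binomial updating is additive in the counts, the combined data contributed (α_post−α_prior, β_post−β_prior) successes and failures.
Total across both batches: 36−9=27 conversions, 10−4=6 bounces.
Subtract the second batch: 27−20=7 conversions and 6−4=2 bounces.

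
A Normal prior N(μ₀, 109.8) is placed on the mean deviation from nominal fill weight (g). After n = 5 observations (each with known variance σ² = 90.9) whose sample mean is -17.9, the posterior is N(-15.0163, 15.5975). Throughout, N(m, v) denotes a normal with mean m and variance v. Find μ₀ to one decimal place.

μ₀ = 2.4

With known observation variance, the Normal–Normal posterior has precision τ_n = τ₀ + n/σ² and mean μ_n = (τ₀μ₀ + (n/σ²)x̄)/τ_n.
Here τ₀ = 1/109.8 = 0.009107 and τ_data = 5/90.9 = 0.055006, so τ_n = 0.064113.
Rearranging for μ₀: μ₀ = (μ_n·τ_n − τ_data·x̄)/τ₀ = (-15.0163·0.064113 − 0.055006·-17.9) / 0.009107 = 0.021867/0.009107 ≈ 2.4.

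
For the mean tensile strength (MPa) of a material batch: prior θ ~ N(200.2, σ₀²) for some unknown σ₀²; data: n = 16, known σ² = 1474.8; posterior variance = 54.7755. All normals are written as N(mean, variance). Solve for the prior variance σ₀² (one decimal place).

σ₀² = 135.0

Posterior precision equals prior precision plus data precision: 1/σ_n² = 1/σ₀² + n/σ².
So 1/σ₀² = 1/54.7755 − 16/1474.8 = 0.018256 − 0.010849 = 0.007407.
Hence σ₀² = 1/0.007407 ≈ 135.0.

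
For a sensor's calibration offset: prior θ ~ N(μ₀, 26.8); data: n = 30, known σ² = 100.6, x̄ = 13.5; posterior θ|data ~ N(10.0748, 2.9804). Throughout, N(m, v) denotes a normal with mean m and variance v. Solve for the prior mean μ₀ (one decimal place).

The posterior mean is a precision-weighted average: μ_n = (τ₀μ₀ + τ_data·x̄)/(τ₀+τ_data), with τ₀=1/σ₀² and τ_data=n/σ².
Here τ₀ = 1/26.8 = 0.037313 and τ_data = 30/100.6 = 0.298211, so τ_n = 0.335524.
Rearranging for μ₀: μ₀ = (μ_n·τ_n − τ_data·x̄)/τ₀ = (10.0748·0.335524 − 0.298211·13.5) / 0.037313 = -0.645511/0.037313 ≈ -17.3.

μ₀ = -17.3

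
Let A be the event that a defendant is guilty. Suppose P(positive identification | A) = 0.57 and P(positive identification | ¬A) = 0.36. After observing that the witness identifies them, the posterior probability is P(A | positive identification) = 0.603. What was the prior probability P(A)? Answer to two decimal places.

Bayes' rule in odds form gives O(A|E) = O(A)·[P(E|A)/P(E|¬A)], hence O(A) = O(A|E)/LR.
Posterior odds = 0.603/(1−0.603) = 1.5189. LR = 0.57/0.36 = 1.5833.
Prior odds = 1.5189/1.5833 = 0.9593, so P(A) = 0.9593/(1+0.9593) ≈ 0.49.

P(A) = 0.49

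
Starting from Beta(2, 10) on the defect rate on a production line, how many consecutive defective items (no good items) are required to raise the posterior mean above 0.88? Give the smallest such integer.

After k defective items and 0 good items the posterior is Beta(2+k, 10), with mean (2+k)/(2+10+k).
Set (2+k)/(12+k) > 0.88 and solve: k > (0.88·12 − 2)/(1 − 0.88) = 71.333.
The smallest integer exceeding 71.333 is 72.

k = 72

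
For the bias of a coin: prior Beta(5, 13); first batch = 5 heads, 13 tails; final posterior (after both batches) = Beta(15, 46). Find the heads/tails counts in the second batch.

5 heads and 20 tails

Sequential conjugate updates are equivalent to a single update on the pooled data, so total successes = posterior α − prior α and total failures = posterior β − prior β.
Total across both batches: 15−5=10 heads, 46−13=33 tails.
Subtract the first batch: 10−5=5 heads and 33−13=20 tails.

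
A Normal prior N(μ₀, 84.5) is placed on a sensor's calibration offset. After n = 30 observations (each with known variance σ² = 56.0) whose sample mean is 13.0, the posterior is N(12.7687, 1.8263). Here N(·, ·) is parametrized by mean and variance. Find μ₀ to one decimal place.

μ₀ = 2.3

The posterior mean is a precision-weighted average: μ_n = (τ₀μ₀ + τ_data·x̄)/(τ₀+τ_data), with τ₀=1/σ₀² and τ_data=n/σ².
Here τ₀ = 1/84.5 = 0.011834 and τ_data = 30/56.0 = 0.535714, so τ_n = 0.547548.
Rearranging for μ₀: μ₀ = (μ_n·τ_n − τ_data·x̄)/τ₀ = (12.7687·0.547548 − 0.535714·13.0) / 0.011834 = 0.027194/0.011834 ≈ 2.3.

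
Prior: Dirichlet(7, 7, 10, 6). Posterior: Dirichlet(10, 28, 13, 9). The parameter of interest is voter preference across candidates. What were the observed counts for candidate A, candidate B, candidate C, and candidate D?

counts (3, 21, 3, 3)

For a Dirichlet(α) prior with multinomial counts c, the posterior is Dirichlet(α + c) componentwise.
Counts are posterior − prior componentwise: 10−7=3, 28−7=21, 13−10=3, 9−6=3.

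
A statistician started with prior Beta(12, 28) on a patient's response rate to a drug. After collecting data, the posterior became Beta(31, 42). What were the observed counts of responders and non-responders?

Under Beta–binomial conjugacy the posterior parameters are (a+s, b+f).
So s = 31 − 12 = 19 and f = 42 − 28 = 14.

19 responders and 14 non-responders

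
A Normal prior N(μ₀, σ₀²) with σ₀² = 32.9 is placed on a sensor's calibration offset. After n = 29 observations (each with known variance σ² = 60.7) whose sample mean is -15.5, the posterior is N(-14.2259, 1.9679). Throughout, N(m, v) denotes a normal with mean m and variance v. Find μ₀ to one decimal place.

μ₀ = 5.8

With known observation variance, the Normal–Normal posterior has precision τ_n = τ₀ + n/σ² and mean μ_n = (τ₀μ₀ + (n/σ²)x̄)/τ_n.
Here τ₀ = 1/32.9 = 0.030395 and τ_data = 29/60.7 = 0.477759, so τ_n = 0.508154.
Rearranging for μ₀: μ₀ = (μ_n·τ_n − τ_data·x̄)/τ₀ = (-14.2259·0.508154 − 0.477759·-15.5) / 0.030395 = 0.176317/0.030395 ≈ 5.8.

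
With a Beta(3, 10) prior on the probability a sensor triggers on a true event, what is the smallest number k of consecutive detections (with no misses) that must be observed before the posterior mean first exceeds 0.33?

k = 2

After k detections and 0 misses the posterior is Beta(3+k, 10), with mean (3+k)/(3+10+k).
Set (3+k)/(13+k) > 0.33 and solve: k > (0.33·13 − 3)/(1 − 0.33) = 1.925.
The smallest integer exceeding 1.925 is 2.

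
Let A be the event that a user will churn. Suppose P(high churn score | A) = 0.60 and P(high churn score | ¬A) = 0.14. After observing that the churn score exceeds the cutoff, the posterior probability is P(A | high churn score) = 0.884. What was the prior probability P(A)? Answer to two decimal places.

P(A) = 0.64

In odds form, posterior odds = prior odds × likelihood ratio, so prior odds = posterior odds ÷ LR.
Posterior odds = 0.884/(1−0.884) = 7.6207. LR = 0.60/0.14 = 4.2857.
Prior odds = 7.6207/4.2857 = 1.7782, so P(A) = 1.7782/(1+1.7782) ≈ 0.64.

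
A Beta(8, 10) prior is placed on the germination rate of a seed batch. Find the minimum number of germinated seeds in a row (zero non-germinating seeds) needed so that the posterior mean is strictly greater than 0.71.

After k germinated seeds and 0 non-germinating seeds the posterior is Beta(8+k, 10), with mean (8+k)/(8+10+k).
Set (8+k)/(18+k) > 0.71 and solve: k > (0.71·18 − 8)/(1 − 0.71) = 16.483.
The smallest integer exceeding 16.483 is 17, and checking k=17: (25)/(35) = 0.7143 > 0.71.

k = 17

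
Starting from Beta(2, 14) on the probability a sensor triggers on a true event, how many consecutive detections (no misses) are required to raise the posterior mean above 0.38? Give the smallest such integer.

After k detections and 0 misses the posterior is Beta(2+k, 14), with mean (2+k)/(2+14+k).
Set (2+k)/(16+k) > 0.38 and solve: k > (0.38·16 − 2)/(1 − 0.38) = 6.581.
The smallest integer exceeding 6.581 is 7.

k = 7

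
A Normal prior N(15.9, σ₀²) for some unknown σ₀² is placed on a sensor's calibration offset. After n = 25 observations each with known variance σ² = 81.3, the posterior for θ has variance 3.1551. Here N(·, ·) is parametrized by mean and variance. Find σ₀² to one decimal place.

For the Normal–Normal model with known σ², precisions add: τ_n = τ₀ + n/σ².
So 1/σ₀² = 1/3.1551 − 25/81.3 = 0.316947 − 0.307503 = 0.009444.
Hence σ₀² = 1/0.009444 ≈ 105.9.

σ₀² = 105.9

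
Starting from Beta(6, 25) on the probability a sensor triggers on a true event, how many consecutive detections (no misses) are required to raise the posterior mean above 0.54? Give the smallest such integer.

k = 24

After k detections and 0 misses the posterior is Beta(6+k, 25), with mean (6+k)/(6+25+k).
Set (6+k)/(31+k) > 0.54 and solve: k > (0.54·31 − 6)/(1 − 0.54) = 23.348.
The smallest integer exceeding 23.348 is 24, and checking k=24: (30)/(55) = 0.5455 > 0.54.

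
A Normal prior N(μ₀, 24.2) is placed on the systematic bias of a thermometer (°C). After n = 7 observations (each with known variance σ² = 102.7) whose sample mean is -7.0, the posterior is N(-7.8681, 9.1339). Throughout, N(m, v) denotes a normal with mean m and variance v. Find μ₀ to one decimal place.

μ₀ = -9.3

With known observation variance, the Normal–Normal posterior has precision τ_n = τ₀ + n/σ² and mean μ_n = (τ₀μ₀ + (n/σ²)x̄)/τ_n.
Here τ₀ = 1/24.2 = 0.041322 and τ_data = 7/102.7 = 0.068160, so τ_n = 0.109482.
Rearranging for μ₀: μ₀ = (μ_n·τ_n − τ_data·x̄)/τ₀ = (-7.8681·0.109482 − 0.068160·-7.0) / 0.041322 = -0.384295/0.041322 ≈ -9.3.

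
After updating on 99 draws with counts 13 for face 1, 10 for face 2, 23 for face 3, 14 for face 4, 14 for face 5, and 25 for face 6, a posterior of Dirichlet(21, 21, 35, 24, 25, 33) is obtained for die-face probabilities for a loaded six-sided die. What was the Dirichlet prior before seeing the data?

For a Dirichlet(α) prior with multinomial counts c, the posterior is Dirichlet(α + c) componentwise.
Subtract each count from the matching posterior parameter: 21−13=8, 21−10=11, 35−23=12, 24−14=10, 25−14=11, 33−25=8.

Dirichlet(8, 11, 12, 10, 11, 8)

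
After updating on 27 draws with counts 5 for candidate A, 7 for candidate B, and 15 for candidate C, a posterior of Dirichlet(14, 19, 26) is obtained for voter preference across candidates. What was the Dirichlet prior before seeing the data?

Dirichlet(9, 12, 11)

For a Dirichlet(α) prior with multinomial counts c, the posterior is Dirichlet(α + c) componentwise.
Subtract each count from the matching posterior parameter: 14−5=9, 19−7=12, 26−15=11.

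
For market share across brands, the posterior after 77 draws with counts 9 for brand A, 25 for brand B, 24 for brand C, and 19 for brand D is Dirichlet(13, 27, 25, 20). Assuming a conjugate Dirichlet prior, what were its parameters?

Dirichlet(4, 2, 1, 1)

For a Dirichlet(α) prior with multinomial counts c, the posterior is Dirichlet(α + c) componentwise.
Subtract each count from the matching posterior parameter: 13−9=4, 27−25=2, 25−24=1, 20−19=1.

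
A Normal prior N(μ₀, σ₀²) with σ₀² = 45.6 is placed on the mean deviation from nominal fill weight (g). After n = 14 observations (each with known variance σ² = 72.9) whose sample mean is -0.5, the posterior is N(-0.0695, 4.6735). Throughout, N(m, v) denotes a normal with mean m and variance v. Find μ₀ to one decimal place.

μ₀ = 3.7

The posterior mean is a precision-weighted average: μ_n = (τ₀μ₀ + τ_data·x̄)/(τ₀+τ_data), with τ₀=1/σ₀² and τ_data=n/σ².
Here τ₀ = 1/45.6 = 0.021930 and τ_data = 14/72.9 = 0.192044, so τ_n = 0.213974.
Rearranging for μ₀: μ₀ = (μ_n·τ_n − τ_data·x̄)/τ₀ = (-0.0695·0.213974 − 0.192044·-0.5) / 0.021930 = 0.081151/0.021930 ≈ 3.7.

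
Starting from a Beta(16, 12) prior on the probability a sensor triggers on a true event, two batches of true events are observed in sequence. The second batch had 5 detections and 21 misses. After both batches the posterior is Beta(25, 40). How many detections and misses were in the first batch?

4 detections and 7 misses

Because Beta–binomial updating is additive in the counts, the combined data contributed (α_post−α_prior, β_post−β_prior) successes and failures.
Total across both batches: 25−16=9 detections, 40−12=28 misses.
Subtract the second batch: 9−5=4 detections and 28−21=7 misses.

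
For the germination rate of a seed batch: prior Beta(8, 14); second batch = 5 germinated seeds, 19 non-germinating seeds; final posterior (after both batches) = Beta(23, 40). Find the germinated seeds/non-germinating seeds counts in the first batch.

10 germinated seeds and 7 non-germinating seeds

Because Beta–binomial updating is additive in the counts, the combined data contributed (α_post−α_prior, β_post−β_prior) successes and failures.
Total across both batches: 23−8=15 germinated seeds, 40−14=26 non-germinating seeds.
Subtract the second batch: 15−5=10 germinated seeds and 26−19=7 non-germinating seeds.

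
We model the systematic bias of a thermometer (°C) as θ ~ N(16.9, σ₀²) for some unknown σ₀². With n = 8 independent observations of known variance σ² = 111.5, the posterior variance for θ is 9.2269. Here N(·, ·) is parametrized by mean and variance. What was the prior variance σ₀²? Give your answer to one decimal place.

Posterior precision equals prior precision plus data precision: 1/σ_n² = 1/σ₀² + n/σ².
So 1/σ₀² = 1/9.2269 − 8/111.5 = 0.108379 − 0.071749 = 0.036630.
Hence σ₀² = 1/0.036630 ≈ 27.3.

σ₀² = 27.3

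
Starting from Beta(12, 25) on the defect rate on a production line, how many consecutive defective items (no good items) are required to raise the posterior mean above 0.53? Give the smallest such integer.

After k defective items and 0 good items the posterior is Beta(12+k, 25), with mean (12+k)/(12+25+k).
Set (12+k)/(37+k) > 0.53 and solve: k > (0.53·37 − 12)/(1 − 0.53) = 16.191.
The smallest integer exceeding 16.191 is 17.

k = 17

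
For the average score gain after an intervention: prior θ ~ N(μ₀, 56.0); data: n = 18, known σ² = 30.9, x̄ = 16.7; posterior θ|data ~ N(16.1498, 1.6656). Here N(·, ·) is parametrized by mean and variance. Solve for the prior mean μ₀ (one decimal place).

μ₀ = -1.8

With known observation variance, the Normal–Normal posterior has precision τ_n = τ₀ + n/σ² and mean μ_n = (τ₀μ₀ + (n/σ²)x̄)/τ_n.
Here τ₀ = 1/56.0 = 0.017857 and τ_data = 18/30.9 = 0.582524, so τ_n = 0.600381.
Rearranging for μ₀: μ₀ = (μ_n·τ_n − τ_data·x̄)/τ₀ = (16.1498·0.600381 − 0.582524·16.7) / 0.017857 = -0.032118/0.017857 ≈ -1.8.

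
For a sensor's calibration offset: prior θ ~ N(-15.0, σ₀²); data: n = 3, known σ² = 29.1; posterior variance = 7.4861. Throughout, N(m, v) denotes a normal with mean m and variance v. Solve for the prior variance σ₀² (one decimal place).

σ₀² = 32.8

For the Normal–Normal model with known σ², precisions add: τ_n = τ₀ + n/σ².
So 1/σ₀² = 1/7.4861 − 3/29.1 = 0.133581 − 0.103093 = 0.030488.
Hence σ₀² = 1/0.030488 ≈ 32.8.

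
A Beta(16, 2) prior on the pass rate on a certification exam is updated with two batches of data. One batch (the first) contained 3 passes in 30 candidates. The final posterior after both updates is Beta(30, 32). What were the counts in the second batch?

11 passes and 3 failures

Because Beta–binomial updating is additive in the counts, the combined data contributed (α_post−α_prior, β_post−β_prior) successes and failures.
Total across both batches: 30−16=14 passes, 32−2=30 failures.
Subtract the first batch: 14−3=11 passes and 30−27=3 failures.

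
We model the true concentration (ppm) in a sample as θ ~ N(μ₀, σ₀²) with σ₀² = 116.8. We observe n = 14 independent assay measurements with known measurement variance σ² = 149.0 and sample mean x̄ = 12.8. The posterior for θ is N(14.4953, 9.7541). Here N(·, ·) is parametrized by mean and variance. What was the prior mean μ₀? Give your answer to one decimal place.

The posterior mean is a precision-weighted average: μ_n = (τ₀μ₀ + τ_data·x̄)/(τ₀+τ_data), with τ₀=1/σ₀² and τ_data=n/σ².
Here τ₀ = 1/116.8 = 0.008562 and τ_data = 14/149.0 = 0.093960, so τ_n = 0.102522.
Rearranging for μ₀: μ₀ = (μ_n·τ_n − τ_data·x̄)/τ₀ = (14.4953·0.102522 − 0.093960·12.8) / 0.008562 = 0.283399/0.008562 ≈ 33.1.

μ₀ = 33.1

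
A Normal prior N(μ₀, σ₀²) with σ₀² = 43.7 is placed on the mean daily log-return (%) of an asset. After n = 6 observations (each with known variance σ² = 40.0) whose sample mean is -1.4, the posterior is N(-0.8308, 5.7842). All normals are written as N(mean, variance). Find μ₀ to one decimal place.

μ₀ = 2.9

With known observation variance, the Normal–Normal posterior has precision τ_n = τ₀ + n/σ² and mean μ_n = (τ₀μ₀ + (n/σ²)x̄)/τ_n.
Here τ₀ = 1/43.7 = 0.022883 and τ_data = 6/40.0 = 0.150000, so τ_n = 0.172883.
Rearranging for μ₀: μ₀ = (μ_n·τ_n − τ_data·x̄)/τ₀ = (-0.8308·0.172883 − 0.150000·-1.4) / 0.022883 = 0.066369/0.022883 ≈ 2.9.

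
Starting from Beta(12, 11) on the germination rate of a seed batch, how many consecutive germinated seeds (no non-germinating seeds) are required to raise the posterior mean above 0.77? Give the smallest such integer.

k = 25

After k germinated seeds and 0 non-germinating seeds the posterior is Beta(12+k, 11), with mean (12+k)/(12+11+k).
Set (12+k)/(23+k) > 0.77 and solve: k > (0.77·23 − 12)/(1 − 0.77) = 24.826.
The smallest integer exceeding 24.826 is 25.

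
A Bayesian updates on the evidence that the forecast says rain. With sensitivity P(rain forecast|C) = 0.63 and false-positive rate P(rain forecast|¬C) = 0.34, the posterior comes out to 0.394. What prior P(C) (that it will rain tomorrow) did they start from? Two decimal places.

In odds form, posterior odds = prior odds × likelihood ratio, so prior odds = posterior odds ÷ LR.
Posterior odds = 0.394/(1−0.394) = 0.6502. LR = 0.63/0.34 = 1.8529.
Prior odds = 0.6502/1.8529 = 0.3509, so P(C) = 0.3509/(1+0.3509) ≈ 0.26.

P(C) = 0.26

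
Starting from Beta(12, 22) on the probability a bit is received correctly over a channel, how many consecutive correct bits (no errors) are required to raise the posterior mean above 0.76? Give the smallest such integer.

k = 58

After k correct bits and 0 errors the posterior is Beta(12+k, 22), with mean (12+k)/(12+22+k).
Set (12+k)/(34+k) > 0.76 and solve: k > (0.76·34 − 12)/(1 − 0.76) = 57.667.
The smallest integer exceeding 57.667 is 58.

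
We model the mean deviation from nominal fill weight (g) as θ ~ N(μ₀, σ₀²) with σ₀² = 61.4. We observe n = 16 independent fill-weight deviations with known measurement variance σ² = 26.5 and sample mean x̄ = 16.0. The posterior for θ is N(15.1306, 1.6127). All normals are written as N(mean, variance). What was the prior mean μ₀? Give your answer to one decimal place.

With known observation variance, the Normal–Normal posterior has precision τ_n = τ₀ + n/σ² and mean μ_n = (τ₀μ₀ + (n/σ²)x̄)/τ_n.
Here τ₀ = 1/61.4 = 0.016287 and τ_data = 16/26.5 = 0.603774, so τ_n = 0.620061.
Rearranging for μ₀: μ₀ = (μ_n·τ_n − τ_data·x̄)/τ₀ = (15.1306·0.620061 − 0.603774·16.0) / 0.016287 = -0.278489/0.016287 ≈ -17.1.

μ₀ = -17.1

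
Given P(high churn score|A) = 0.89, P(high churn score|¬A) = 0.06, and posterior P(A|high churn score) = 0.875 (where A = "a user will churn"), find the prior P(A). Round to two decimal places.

P(A) = 0.32

In odds form, posterior odds = prior odds × likelihood ratio, so prior odds = posterior odds ÷ LR.
Posterior odds = 0.875/(1−0.875) = 7.0000. LR = 0.89/0.06 = 14.8333.
Prior odds = 7.0000/14.8333 = 0.4719, so P(A) = 0.4719/(1+0.4719) ≈ 0.32.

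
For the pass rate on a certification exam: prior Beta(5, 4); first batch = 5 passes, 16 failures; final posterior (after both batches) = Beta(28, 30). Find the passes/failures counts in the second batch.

18 passes and 10 failures

Sequential conjugate updates are equivalent to a single update on the pooled data, so total successes = posterior α − prior α and total failures = posterior β − prior β.
Total across both batches: 28−5=23 passes, 30−4=26 failures.
Subtract the first batch: 23−5=18 passes and 26−16=10 failures.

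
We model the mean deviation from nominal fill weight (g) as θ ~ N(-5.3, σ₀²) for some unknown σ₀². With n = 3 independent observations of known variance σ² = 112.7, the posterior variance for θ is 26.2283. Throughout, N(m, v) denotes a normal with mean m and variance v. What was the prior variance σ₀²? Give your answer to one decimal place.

σ₀² = 86.9

Posterior precision equals prior precision plus data precision: 1/σ_n² = 1/σ₀² + n/σ².
So 1/σ₀² = 1/26.2283 − 3/112.7 = 0.038127 − 0.026619 = 0.011508.
Hence σ₀² = 1/0.011508 ≈ 86.9.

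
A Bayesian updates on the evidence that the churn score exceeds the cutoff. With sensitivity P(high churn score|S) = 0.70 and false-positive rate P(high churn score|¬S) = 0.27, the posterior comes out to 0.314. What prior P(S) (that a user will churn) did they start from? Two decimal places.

P(S) = 0.15

Bayes' rule in odds form gives O(S|E) = O(S)·[P(E|S)/P(E|¬S)], hence O(S) = O(S|E)/LR.
Posterior odds = 0.314/(1−0.314) = 0.4577. LR = 0.70/0.27 = 2.5926.
Prior odds = 0.4577/2.5926 = 0.1765, so P(S) = 0.1765/(1+0.1765) ≈ 0.15.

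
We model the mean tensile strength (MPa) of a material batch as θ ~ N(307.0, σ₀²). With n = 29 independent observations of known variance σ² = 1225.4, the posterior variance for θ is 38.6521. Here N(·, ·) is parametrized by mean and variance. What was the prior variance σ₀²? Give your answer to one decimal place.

σ₀² = 453.3

Posterior precision equals prior precision plus data precision: 1/σ_n² = 1/σ₀² + n/σ².
So 1/σ₀² = 1/38.6521 − 29/1225.4 = 0.025872 − 0.023666 = 0.002206.
Hence σ₀² = 1/0.002206 ≈ 453.3.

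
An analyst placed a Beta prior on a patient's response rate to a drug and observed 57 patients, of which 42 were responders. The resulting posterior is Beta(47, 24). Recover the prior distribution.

A Beta(α, β) prior with s successes and f failures in binomial data gives a Beta(α+s, β+f) posterior.
So α = 47 − 42 = 5 and β = 24 − 15 = 9.

Beta(5, 9)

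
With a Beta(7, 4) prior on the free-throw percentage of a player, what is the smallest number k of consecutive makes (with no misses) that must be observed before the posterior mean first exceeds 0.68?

After k makes and 0 misses the posterior is Beta(7+k, 4), with mean (7+k)/(7+4+k).
Set (7+k)/(11+k) > 0.68 and solve: k > (0.68·11 − 7)/(1 − 0.68) = 1.500.
The smallest integer exceeding 1.500 is 2, and checking k=2: (9)/(13) = 0.6923 > 0.68.

k = 2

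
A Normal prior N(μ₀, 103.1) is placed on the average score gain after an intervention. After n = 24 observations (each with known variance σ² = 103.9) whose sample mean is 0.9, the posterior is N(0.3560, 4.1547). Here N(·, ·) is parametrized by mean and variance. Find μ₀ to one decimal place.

The posterior mean is a precision-weighted average: μ_n = (τ₀μ₀ + τ_data·x̄)/(τ₀+τ_data), with τ₀=1/σ₀² and τ_data=n/σ².
Here τ₀ = 1/103.1 = 0.009699 and τ_data = 24/103.9 = 0.230991, so τ_n = 0.240690.
Rearranging for μ₀: μ₀ = (μ_n·τ_n − τ_data·x̄)/τ₀ = (0.3560·0.240690 − 0.230991·0.9) / 0.009699 = -0.122206/0.009699 ≈ -12.6.

μ₀ = -12.6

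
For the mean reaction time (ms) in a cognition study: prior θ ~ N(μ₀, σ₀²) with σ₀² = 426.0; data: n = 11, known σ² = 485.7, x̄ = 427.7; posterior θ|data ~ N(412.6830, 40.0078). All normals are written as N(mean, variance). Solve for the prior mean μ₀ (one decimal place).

With known observation variance, the Normal–Normal posterior has precision τ_n = τ₀ + n/σ² and mean μ_n = (τ₀μ₀ + (n/σ²)x̄)/τ_n.
Here τ₀ = 1/426.0 = 0.002347 and τ_data = 11/485.7 = 0.022648, so τ_n = 0.024995.
Rearranging for μ₀: μ₀ = (μ_n·τ_n − τ_data·x̄)/τ₀ = (412.6830·0.024995 − 0.022648·427.7) / 0.002347 = 0.628462/0.002347 ≈ 267.8.

μ₀ = 267.8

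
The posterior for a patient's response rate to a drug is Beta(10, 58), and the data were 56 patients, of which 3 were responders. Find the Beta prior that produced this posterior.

Beta(7, 5)

Beta is conjugate to the binomial likelihood: posterior = Beta(α+s, β+f).
Subtract the data counts: 10−3=7, 58−53=5.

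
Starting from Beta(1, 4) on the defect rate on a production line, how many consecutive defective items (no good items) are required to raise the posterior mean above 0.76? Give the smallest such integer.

After k defective items and 0 good items the posterior is Beta(1+k, 4), with mean (1+k)/(1+4+k).
Set (1+k)/(5+k) > 0.76 and solve: k > (0.76·5 − 1)/(1 − 0.76) = 11.667.
The smallest integer exceeding 11.667 is 12.

k = 12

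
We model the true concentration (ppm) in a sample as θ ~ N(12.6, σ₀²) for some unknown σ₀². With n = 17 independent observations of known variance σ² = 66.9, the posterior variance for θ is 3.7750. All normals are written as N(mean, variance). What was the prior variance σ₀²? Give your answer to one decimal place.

For the Normal–Normal model with known σ², precisions add: τ_n = τ₀ + n/σ².
So 1/σ₀² = 1/3.7750 − 17/66.9 = 0.264901 − 0.254111 = 0.010790.
Hence σ₀² = 1/0.010790 ≈ 92.7.

σ₀² = 92.7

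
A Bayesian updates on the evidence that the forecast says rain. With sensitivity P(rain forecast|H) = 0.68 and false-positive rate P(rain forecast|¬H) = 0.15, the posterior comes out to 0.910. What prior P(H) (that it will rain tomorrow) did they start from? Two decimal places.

P(H) = 0.69

Bayes' rule in odds form gives O(H|E) = O(H)·[P(E|H)/P(E|¬H)], hence O(H) = O(H|E)/LR.
Posterior odds = 0.910/(1−0.910) = 10.1111. LR = 0.68/0.15 = 4.5333.
Prior odds = 10.1111/4.5333 = 2.2304, so P(H) = 2.2304/(1+2.2304) ≈ 0.69.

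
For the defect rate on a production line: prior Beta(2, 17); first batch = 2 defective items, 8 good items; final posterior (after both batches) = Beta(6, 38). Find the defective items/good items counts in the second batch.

Sequential conjugate updates are equivalent to a single update on the pooled data, so total successes = posterior α − prior α and total failures = posterior β − prior β.
Total across both batches: 6−2=4 defective items, 38−17=21 good items.
Subtract the first batch: 4−2=2 defective items and 21−8=13 good items.

2 defective items and 13 good items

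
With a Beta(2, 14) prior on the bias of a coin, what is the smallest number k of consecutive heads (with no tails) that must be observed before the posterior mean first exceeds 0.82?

k = 62

After k heads and 0 tails the posterior is Beta(2+k, 14), with mean (2+k)/(2+14+k).
Set (2+k)/(16+k) > 0.82 and solve: k > (0.82·16 − 2)/(1 − 0.82) = 61.778.
The smallest integer exceeding 61.778 is 62.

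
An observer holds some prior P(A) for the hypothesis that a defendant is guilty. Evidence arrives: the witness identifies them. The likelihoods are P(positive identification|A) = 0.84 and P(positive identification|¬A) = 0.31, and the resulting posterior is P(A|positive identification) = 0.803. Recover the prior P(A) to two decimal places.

P(A) = 0.60

Bayes' rule in odds form gives O(A|E) = O(A)·[P(E|A)/P(E|¬A)], hence O(A) = O(A|E)/LR.
Posterior odds = 0.803/(1−0.803) = 4.0761. LR = 0.84/0.31 = 2.7097.
Prior odds = 4.0761/2.7097 = 1.5043, so P(A) = 1.5043/(1+1.5043) ≈ 0.60.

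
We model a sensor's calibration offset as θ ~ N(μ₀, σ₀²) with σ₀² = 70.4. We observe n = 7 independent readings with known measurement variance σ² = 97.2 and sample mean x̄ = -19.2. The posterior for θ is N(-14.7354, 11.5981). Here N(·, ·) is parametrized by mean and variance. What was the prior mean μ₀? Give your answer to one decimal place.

μ₀ = 7.9

The posterior mean is a precision-weighted average: μ_n = (τ₀μ₀ + τ_data·x̄)/(τ₀+τ_data), with τ₀=1/σ₀² and τ_data=n/σ².
Here τ₀ = 1/70.4 = 0.014205 and τ_data = 7/97.2 = 0.072016, so τ_n = 0.086221.
Rearranging for μ₀: μ₀ = (μ_n·τ_n − τ_data·x̄)/τ₀ = (-14.7354·0.086221 − 0.072016·-19.2) / 0.014205 = 0.112206/0.014205 ≈ 7.9.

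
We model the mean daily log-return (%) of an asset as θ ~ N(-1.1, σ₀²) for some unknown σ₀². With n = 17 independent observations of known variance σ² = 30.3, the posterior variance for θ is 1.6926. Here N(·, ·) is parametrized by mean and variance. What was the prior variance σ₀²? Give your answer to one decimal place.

σ₀² = 33.6

For the Normal–Normal model with known σ², precisions add: τ_n = τ₀ + n/σ².
So 1/σ₀² = 1/1.6926 − 17/30.3 = 0.590807 − 0.561056 = 0.029751.
Hence σ₀² = 1/0.029751 ≈ 33.6.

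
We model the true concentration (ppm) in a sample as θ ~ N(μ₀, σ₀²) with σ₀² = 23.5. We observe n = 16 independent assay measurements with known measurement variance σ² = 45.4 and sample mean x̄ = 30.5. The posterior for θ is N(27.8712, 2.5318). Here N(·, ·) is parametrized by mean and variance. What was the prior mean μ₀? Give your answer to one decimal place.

With known observation variance, the Normal–Normal posterior has precision τ_n = τ₀ + n/σ² and mean μ_n = (τ₀μ₀ + (n/σ²)x̄)/τ_n.
Here τ₀ = 1/23.5 = 0.042553 and τ_data = 16/45.4 = 0.352423, so τ_n = 0.394976.
Rearranging for μ₀: μ₀ = (μ_n·τ_n − τ_data·x̄)/τ₀ = (27.8712·0.394976 − 0.352423·30.5) / 0.042553 = 0.259554/0.042553 ≈ 6.1.

μ₀ = 6.1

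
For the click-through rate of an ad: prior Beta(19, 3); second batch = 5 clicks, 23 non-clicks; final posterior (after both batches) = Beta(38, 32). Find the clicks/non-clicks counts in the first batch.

Because Beta–binomial updating is additive in the counts, the combined data contributed (α_post−α_prior, β_post−β_prior) successes and failures.
Total across both batches: 38−19=19 clicks, 32−3=29 non-clicks.
Subtract the second batch: 19−5=14 clicks and 29−23=6 non-clicks.

14 clicks and 6 non-clicks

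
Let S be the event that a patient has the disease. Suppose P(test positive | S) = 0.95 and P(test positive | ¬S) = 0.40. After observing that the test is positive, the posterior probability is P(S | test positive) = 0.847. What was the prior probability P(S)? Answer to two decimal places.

P(S) = 0.70

Bayes' rule in odds form gives O(S|E) = O(S)·[P(E|S)/P(E|¬S)], hence O(S) = O(S|E)/LR.
Posterior odds = 0.847/(1−0.847) = 5.5359. LR = 0.95/0.40 = 2.3750.
Prior odds = 5.5359/2.3750 = 2.3309, so P(S) = 2.3309/(1+2.3309) ≈ 0.70.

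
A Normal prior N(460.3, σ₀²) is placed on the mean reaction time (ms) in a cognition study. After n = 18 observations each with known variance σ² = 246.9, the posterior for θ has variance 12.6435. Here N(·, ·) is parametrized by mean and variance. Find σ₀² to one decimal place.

For the Normal–Normal model with known σ², precisions add: τ_n = τ₀ + n/σ².
So 1/σ₀² = 1/12.6435 − 18/246.9 = 0.079092 − 0.072904 = 0.006188.
Hence σ₀² = 1/0.006188 ≈ 161.6.

σ₀² = 161.6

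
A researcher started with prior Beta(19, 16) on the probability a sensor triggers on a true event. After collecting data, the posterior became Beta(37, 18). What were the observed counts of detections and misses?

18 detections and 2 misses

Beta is conjugate to the binomial likelihood: posterior = Beta(a+s, b+f).
So s = 37 − 19 = 18 and f = 18 − 16 = 2.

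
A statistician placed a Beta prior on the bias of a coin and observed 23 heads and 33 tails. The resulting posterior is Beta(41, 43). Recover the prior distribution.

Under Beta–binomial conjugacy the posterior parameters are (α+s, β+f).
So α = 41 − 23 = 18 and β = 43 − 33 = 10.

Beta(18, 10)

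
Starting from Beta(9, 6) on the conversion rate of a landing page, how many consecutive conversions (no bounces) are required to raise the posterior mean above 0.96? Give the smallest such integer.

k = 136

After k conversions and 0 bounces the posterior is Beta(9+k, 6), with mean (9+k)/(9+6+k).
Set (9+k)/(15+k) > 0.96 and solve: k > (0.96·15 − 9)/(1 − 0.96) = 135.000.
The smallest integer exceeding 135.000 is 136.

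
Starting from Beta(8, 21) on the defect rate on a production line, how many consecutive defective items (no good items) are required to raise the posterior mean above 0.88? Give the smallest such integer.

k = 147

After k defective items and 0 good items the posterior is Beta(8+k, 21), with mean (8+k)/(8+21+k).
Set (8+k)/(29+k) > 0.88 and solve: k > (0.88·29 − 8)/(1 − 0.88) = 146.000.
The smallest integer exceeding 146.000 is 147.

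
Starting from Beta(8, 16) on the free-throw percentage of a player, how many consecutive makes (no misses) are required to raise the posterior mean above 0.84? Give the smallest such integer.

k = 77

After k makes and 0 misses the posterior is Beta(8+k, 16), with mean (8+k)/(8+16+k).
Set (8+k)/(24+k) > 0.84 and solve: k > (0.84·24 − 8)/(1 − 0.84) = 76.000.
The smallest integer exceeding 76.000 is 77, and checking k=77: (85)/(101) = 0.8416 > 0.84.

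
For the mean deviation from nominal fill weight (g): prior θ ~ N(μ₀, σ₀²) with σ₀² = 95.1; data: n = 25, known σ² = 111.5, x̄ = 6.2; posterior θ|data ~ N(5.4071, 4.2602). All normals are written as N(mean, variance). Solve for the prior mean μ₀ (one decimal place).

The posterior mean is a precision-weighted average: μ_n = (τ₀μ₀ + τ_data·x̄)/(τ₀+τ_data), with τ₀=1/σ₀² and τ_data=n/σ².
Here τ₀ = 1/95.1 = 0.010515 and τ_data = 25/111.5 = 0.224215, so τ_n = 0.234730.
Rearranging for μ₀: μ₀ = (μ_n·τ_n − τ_data·x̄)/τ₀ = (5.4071·0.234730 − 0.224215·6.2) / 0.010515 = -0.120924/0.010515 ≈ -11.5.

μ₀ = -11.5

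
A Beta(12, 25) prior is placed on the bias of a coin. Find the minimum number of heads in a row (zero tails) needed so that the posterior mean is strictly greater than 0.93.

k = 321

After k heads and 0 tails the posterior is Beta(12+k, 25), with mean (12+k)/(12+25+k).
Set (12+k)/(37+k) > 0.93 and solve: k > (0.93·37 − 12)/(1 − 0.93) = 320.143.
The smallest integer exceeding 320.143 is 321.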